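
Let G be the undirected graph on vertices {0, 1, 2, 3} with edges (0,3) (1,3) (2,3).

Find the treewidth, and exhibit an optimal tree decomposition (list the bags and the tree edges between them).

Treewidth 1.
One such decomposition:
Bags: B1 = {0, 3}  B2 = {2, 3}  B3 = {1, 3}
Tree: B1–B2, B2–B3

The largest bag has 2 vertices, giving width 1; this decomposition certifies tw(G) ≤ 1. Since G has at least one edge (e.g. 3–0), it is not an edgeless graph, so tw(G) ≥ 1. Hence tw(G) = 1 exactly.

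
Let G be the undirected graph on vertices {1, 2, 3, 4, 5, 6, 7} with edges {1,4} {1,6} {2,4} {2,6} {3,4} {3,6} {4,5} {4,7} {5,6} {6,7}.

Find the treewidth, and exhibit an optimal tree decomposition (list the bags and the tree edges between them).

Treewidth 2.
Bags: B1 = {4, 6, 7}  B2 = {2, 4, 6}  B3 = {4, 5, 6}  B4 = {1, 4, 6}  B5 = {3, 4, 6}
Tree: B1–B2, B2–B3, B3–B4, B4–B5

The largest bag has 3 vertices, giving width 2; this decomposition certifies tw(G) ≤ 2. For the lower bound, G contains the cycle 6–7–4–2–6, so G is not a forest; only forests have treewidth ≤ 1, hence tw(G) ≥ 2. Hence tw(G) = 2 exactly.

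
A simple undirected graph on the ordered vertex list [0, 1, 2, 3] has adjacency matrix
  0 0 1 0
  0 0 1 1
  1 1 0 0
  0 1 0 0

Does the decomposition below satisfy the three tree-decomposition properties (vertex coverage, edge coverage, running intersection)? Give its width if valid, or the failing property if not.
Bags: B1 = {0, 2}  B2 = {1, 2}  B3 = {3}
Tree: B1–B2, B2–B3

No — edge (1,3) lies in no bag.

A tree decomposition must satisfy three properties: every vertex lies in some bag; for every edge, both endpoints lie together in some bag; and for every vertex, the bags containing it form a connected subtree. Here edge (1,3) lies in no bag, so the decomposition is invalid.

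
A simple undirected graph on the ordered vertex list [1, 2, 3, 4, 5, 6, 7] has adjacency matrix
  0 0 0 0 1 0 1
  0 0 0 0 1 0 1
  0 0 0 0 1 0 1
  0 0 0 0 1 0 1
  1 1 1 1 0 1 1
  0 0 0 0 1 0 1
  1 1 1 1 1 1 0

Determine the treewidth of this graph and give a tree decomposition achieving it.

The largest bag has 3 vertices, giving width 2; this decomposition certifies tw(G) ≤ 2. On the other hand G contains the 3-clique {1, 5, 7}. A clique must lie in a single bag of any decomposition, so no decomposition can have width below 2. Combining the bounds, tw(G) = 2.

Treewidth 2.
One optimal decomposition is:
Bags: B1 = {5, 6, 7}  B2 = {4, 5, 7}  B3 = {3, 5, 7}  B4 = {2, 5, 7}  B5 = {1, 5, 7}
Tree: B1–B2, B1–B3, B1–B4, B4–B5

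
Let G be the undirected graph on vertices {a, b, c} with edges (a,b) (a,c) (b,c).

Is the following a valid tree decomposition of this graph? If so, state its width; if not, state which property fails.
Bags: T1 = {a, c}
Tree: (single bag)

No — vertex b appears in no bag.

A tree decomposition must satisfy three properties: every vertex lies in some bag; for every edge, both endpoints lie together in some bag; and for every vertex, the bags containing it form a connected subtree. Here vertex b appears in no bag, so the decomposition is invalid.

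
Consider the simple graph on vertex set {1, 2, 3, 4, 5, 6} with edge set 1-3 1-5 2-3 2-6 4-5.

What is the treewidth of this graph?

1

A width-1 tree decomposition is:
Bags: B1 = {4, 5}  B2 = {1, 5}  B3 = {1, 3}  B4 = {2, 3}  B5 = {2, 6}
Tree: B1–B2, B2–B3, B3–B4, B4–B5
The largest bag has 2 vertices, giving width 1; this decomposition certifies tw(G) ≤ 1. Any graph with an edge has treewidth ≥ 1, and G has the edge 4–5. The upper and lower bounds meet at 1, so that is the treewidth.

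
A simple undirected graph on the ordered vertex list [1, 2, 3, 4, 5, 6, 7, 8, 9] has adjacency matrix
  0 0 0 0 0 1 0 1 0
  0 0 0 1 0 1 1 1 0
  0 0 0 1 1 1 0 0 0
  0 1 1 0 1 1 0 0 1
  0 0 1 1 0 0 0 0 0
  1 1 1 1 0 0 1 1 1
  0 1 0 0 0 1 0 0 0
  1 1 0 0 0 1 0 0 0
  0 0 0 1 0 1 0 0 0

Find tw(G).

2

A width-2 tree decomposition is:
Bags: B1 = {2, 6, 8}  B2 = {2, 4, 6}  B3 = {4, 6, 9}  B4 = {3, 4, 6}  B5 = {1, 6, 8}  B6 = {2, 6, 7}  B7 = {3, 4, 5}
Tree: B1–B2, B2–B3, B2–B4, B1–B5, B2–B6, B4–B7
Each bag holds 3 vertices, so the decomposition has width 2, which upper-bounds the treewidth. On the other hand G contains the 3-clique {3, 4, 5}. A clique must lie in a single bag of any decomposition, so no decomposition can have width below 2. The upper and lower bounds meet at 2, so that is the treewidth.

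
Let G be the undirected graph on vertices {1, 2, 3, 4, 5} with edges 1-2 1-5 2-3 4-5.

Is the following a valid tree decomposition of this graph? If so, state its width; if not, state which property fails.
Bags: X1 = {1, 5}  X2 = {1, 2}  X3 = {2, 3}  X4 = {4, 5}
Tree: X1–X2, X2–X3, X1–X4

Every vertex of G appears in some bag (union = {1, 2, 3, 4, 5}); every edge is covered by a bag; and for each vertex v the set of bags containing v is connected in the bag tree. The decomposition is therefore valid. The largest bag has 2 vertices, so the width is 1.

Yes; width 1.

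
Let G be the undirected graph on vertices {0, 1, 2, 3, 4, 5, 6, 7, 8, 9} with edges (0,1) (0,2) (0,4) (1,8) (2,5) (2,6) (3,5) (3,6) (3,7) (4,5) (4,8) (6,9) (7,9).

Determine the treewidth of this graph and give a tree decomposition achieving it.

Each bag holds 3 vertices, so the decomposition has width 2, which upper-bounds the treewidth. For the lower bound, G contains the cycle 9–7–3–6–9, so G is not a forest; only forests have treewidth ≤ 1, hence tw(G) ≥ 2. Hence tw(G) = 2 exactly.

Treewidth 2.
One such decomposition:
Bags: B1 = {6, 7, 9}  B2 = {3, 6, 7}  B3 = {2, 3, 6}  B4 = {2, 3, 5}  B5 = {0, 2, 5}  B6 = {0, 4, 5}  B7 = {0, 1, 4}  B8 = {1, 4, 8}
Tree: B1–B2, B2–B3, B3–B4, B4–B5, B5–B6, B6–B7, B7–B8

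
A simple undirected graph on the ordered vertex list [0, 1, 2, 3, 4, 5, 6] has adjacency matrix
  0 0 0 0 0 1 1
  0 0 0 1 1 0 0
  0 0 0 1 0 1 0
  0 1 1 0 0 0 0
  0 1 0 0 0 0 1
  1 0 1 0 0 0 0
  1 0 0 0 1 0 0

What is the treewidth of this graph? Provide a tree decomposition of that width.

Each bag holds 3 vertices, so the decomposition has width 2, which upper-bounds the treewidth. For the lower bound, G contains the cycle 3–2–5–0–6–4–1–3, so G is not a forest; only forests have treewidth ≤ 1, hence tw(G) ≥ 2. Hence tw(G) = 2 exactly.

Treewidth 2.
One optimal decomposition is:
Bags: B1 = {2, 3, 5}  B2 = {0, 3, 5}  B3 = {0, 3, 6}  B4 = {3, 4, 6}  B5 = {1, 3, 4}
Tree: B1–B2, B2–B3, B3–B4, B4–B5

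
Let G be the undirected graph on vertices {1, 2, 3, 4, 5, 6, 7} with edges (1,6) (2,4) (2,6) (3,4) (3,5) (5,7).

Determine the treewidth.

1

A width-1 tree decomposition is:
Bags: B1 = {1, 6}  B2 = {2, 6}  B3 = {2, 4}  B4 = {3, 4}  B5 = {3, 5}  B6 = {5, 7}
Tree: B1–B2, B2–B3, B3–B4, B4–B5, B5–B6
The largest bag has 2 vertices, giving width 1; this decomposition certifies tw(G) ≤ 1. Since G has at least one edge (e.g. 1–6), it is not an edgeless graph, so tw(G) ≥ 1. Hence tw(G) = 1 exactly.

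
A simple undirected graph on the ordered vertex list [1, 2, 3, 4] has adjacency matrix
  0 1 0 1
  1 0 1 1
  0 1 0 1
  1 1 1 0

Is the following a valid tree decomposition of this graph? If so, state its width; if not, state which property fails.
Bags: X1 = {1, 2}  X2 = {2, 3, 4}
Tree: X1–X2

No — edge (4,1) lies in no bag.

A tree decomposition must satisfy three properties: every vertex lies in some bag; for every edge, both endpoints lie together in some bag; and for every vertex, the bags containing it form a connected subtree. Here edge (4,1) lies in no bag, so the decomposition is invalid.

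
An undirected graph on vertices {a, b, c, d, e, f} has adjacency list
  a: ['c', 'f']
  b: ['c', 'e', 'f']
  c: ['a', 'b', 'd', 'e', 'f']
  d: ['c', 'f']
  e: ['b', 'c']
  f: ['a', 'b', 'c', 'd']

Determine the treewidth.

2

A width-2 tree decomposition is:
Bags: B1 = {c, d, f}  B2 = {b, c, f}  B3 = {a, c, f}  B4 = {b, c, e}
Tree: B1–B2, B2–B3, B2–B4
Every bag has size at most 3, so the width is 3 − 1 = 2 and tw(G) ≤ 2. For the lower bound, the 3 vertices {b, c, e} are pairwise adjacent, and any tree decomposition puts a clique entirely inside one bag — forcing width ≥ 2. Therefore the treewidth is 2.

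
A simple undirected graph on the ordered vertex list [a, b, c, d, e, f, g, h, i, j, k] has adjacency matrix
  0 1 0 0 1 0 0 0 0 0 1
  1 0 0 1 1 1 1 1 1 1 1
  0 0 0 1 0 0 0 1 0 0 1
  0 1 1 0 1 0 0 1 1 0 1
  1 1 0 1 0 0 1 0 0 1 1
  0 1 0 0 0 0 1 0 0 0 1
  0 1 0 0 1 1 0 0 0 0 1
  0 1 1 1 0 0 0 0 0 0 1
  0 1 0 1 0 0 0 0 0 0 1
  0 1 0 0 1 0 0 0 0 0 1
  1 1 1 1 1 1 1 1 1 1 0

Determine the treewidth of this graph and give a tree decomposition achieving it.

The largest bag has 4 vertices, giving width 3; this decomposition certifies tw(G) ≤ 3. Conversely, {c, d, h, k} is a clique of size 4, and the vertices of any clique must share a bag in every tree decomposition; so some bag has ≥ 4 vertices and tw(G) ≥ 3. Hence tw(G) = 3 exactly.

Treewidth 3.
One such decomposition:
Bags: B1 = {a, b, e, k}  B2 = {b, d, e, k}  B3 = {b, e, g, k}  B4 = {b, d, h, k}  B5 = {b, d, i, k}  B6 = {c, d, h, k}  B7 = {b, e, j, k}  B8 = {b, f, g, k}
Tree: B1–B2, B2–B3, B2–B4, B2–B5, B4–B6, B3–B7, B3–B8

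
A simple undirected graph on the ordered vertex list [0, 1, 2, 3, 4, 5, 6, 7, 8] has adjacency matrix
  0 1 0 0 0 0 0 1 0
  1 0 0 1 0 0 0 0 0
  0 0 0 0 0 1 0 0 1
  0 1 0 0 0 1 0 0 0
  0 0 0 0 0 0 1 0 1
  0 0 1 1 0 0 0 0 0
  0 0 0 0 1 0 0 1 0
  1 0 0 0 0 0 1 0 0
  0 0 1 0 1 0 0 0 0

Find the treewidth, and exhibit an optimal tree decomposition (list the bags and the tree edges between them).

The largest bag has 3 vertices, giving width 2; this decomposition certifies tw(G) ≤ 2. For the lower bound, G contains the cycle 4–8–2–5–3–1–0–7–6–4, so G is not a forest; only forests have treewidth ≤ 1, hence tw(G) ≥ 2. Therefore the treewidth is 2.

Treewidth 2.
One optimal decomposition is:
Bags: B1 = {2, 4, 8}  B2 = {2, 4, 5}  B3 = {3, 4, 5}  B4 = {1, 3, 4}  B5 = {0, 1, 4}  B6 = {0, 4, 7}  B7 = {4, 6, 7}
Tree: B1–B2, B2–B3, B3–B4, B4–B5, B5–B6, B6–B7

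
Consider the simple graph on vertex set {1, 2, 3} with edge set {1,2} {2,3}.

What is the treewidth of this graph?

A width-1 tree decomposition is:
Bags: B1 = {1, 2}  B2 = {2, 3}
Tree: B1–B2
Every bag has size at most 2, so the width is 2 − 1 = 1 and tw(G) ≤ 1. Any graph with an edge has treewidth ≥ 1, and G has the edge 1–2. Therefore the treewidth is 1.

1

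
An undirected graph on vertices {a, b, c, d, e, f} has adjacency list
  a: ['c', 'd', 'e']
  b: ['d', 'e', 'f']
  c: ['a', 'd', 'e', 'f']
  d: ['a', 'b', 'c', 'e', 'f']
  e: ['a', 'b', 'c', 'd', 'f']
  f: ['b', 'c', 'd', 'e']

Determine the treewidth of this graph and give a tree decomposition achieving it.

Every bag has size at most 4, so the width is 4 − 1 = 3 and tw(G) ≤ 3. For the lower bound, the 4 vertices {a, c, d, e} are pairwise adjacent, and any tree decomposition puts a clique entirely inside one bag — forcing width ≥ 3. Combining the bounds, tw(G) = 3.

Treewidth 3.
One such decomposition:
Bags: B1 = {c, d, e, f}  B2 = {a, c, d, e}  B3 = {b, d, e, f}
Tree: B1–B2, B1–B3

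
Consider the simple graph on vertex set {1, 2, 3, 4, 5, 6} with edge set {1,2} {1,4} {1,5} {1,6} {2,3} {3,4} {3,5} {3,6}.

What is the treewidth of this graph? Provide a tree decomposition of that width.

Treewidth 2.
One optimal decomposition is:
Bags: B1 = {1, 3, 5}  B2 = {1, 3, 6}  B3 = {1, 3, 4}  B4 = {1, 2, 3}
Tree: B1–B2, B2–B3, B3–B4

The largest bag has 3 vertices, giving width 2; this decomposition certifies tw(G) ≤ 2. For the lower bound, G contains the cycle 5–3–6–1–5, so G is not a forest; only forests have treewidth ≤ 1, hence tw(G) ≥ 2. The upper and lower bounds meet at 2, so that is the treewidth.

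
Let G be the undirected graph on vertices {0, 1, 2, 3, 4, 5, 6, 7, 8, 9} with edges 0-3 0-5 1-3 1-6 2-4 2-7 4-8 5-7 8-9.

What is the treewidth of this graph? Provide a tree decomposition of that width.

Every bag has size at most 2, so the width is 2 − 1 = 1 and tw(G) ≤ 1. G has an edge, so its treewidth is at least 1. Combining the bounds, tw(G) = 1.

Treewidth 1.
Bags: B1 = {8, 9}  B2 = {4, 8}  B3 = {2, 4}  B4 = {2, 7}  B5 = {5, 7}  B6 = {0, 5}  B7 = {0, 3}  B8 = {1, 3}  B9 = {1, 6}
Tree: B1–B2, B2–B3, B3–B4, B4–B5, B5–B6, B6–B7, B7–B8, B8–B9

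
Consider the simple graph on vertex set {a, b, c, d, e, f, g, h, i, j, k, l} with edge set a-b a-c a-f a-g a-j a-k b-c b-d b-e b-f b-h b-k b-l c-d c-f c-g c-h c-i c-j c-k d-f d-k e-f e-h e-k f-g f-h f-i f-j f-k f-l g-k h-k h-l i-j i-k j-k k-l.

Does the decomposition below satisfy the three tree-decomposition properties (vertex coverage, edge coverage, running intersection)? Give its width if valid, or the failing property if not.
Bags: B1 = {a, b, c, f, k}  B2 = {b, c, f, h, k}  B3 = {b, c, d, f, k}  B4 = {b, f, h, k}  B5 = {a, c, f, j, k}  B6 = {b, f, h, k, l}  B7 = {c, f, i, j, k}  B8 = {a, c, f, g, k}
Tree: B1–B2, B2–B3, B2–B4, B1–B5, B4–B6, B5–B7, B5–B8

A tree decomposition must satisfy three properties: every vertex lies in some bag; for every edge, both endpoints lie together in some bag; and for every vertex, the bags containing it form a connected subtree. Here vertex e appears in no bag, so the decomposition is invalid.

No — vertex e appears in no bag.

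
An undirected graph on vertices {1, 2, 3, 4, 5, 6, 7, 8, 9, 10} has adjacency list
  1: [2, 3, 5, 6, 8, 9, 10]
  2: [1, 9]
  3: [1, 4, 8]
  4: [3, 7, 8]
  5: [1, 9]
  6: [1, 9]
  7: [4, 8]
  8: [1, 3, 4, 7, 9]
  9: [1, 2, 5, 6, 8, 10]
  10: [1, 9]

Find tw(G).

A width-2 tree decomposition is:
Bags: B1 = {1, 3, 8}  B2 = {1, 8, 9}  B3 = {1, 5, 9}  B4 = {3, 4, 8}  B5 = {1, 2, 9}  B6 = {1, 6, 9}  B7 = {4, 7, 8}  B8 = {1, 9, 10}
Tree: B1–B2, B2–B3, B1–B4, B2–B5, B2–B6, B4–B7, B2–B8
Every bag has size at most 3, so the width is 3 − 1 = 2 and tw(G) ≤ 2. Conversely, {1, 2, 9} is a clique of size 3, and the vertices of any clique must share a bag in every tree decomposition; so some bag has ≥ 3 vertices and tw(G) ≥ 2. The upper and lower bounds meet at 2, so that is the treewidth.

2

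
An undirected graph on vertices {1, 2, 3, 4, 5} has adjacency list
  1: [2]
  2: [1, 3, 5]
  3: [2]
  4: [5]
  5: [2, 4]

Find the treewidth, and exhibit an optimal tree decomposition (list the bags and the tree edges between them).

Treewidth 1.
One optimal decomposition is:
Bags: B1 = {2, 3}  B2 = {2, 5}  B3 = {4, 5}  B4 = {1, 2}
Tree: B1–B2, B2–B3, B1–B4

The largest bag has 2 vertices, giving width 1; this decomposition certifies tw(G) ≤ 1. Any graph with an edge has treewidth ≥ 1, and G has the edge 2–3. Therefore the treewidth is 1.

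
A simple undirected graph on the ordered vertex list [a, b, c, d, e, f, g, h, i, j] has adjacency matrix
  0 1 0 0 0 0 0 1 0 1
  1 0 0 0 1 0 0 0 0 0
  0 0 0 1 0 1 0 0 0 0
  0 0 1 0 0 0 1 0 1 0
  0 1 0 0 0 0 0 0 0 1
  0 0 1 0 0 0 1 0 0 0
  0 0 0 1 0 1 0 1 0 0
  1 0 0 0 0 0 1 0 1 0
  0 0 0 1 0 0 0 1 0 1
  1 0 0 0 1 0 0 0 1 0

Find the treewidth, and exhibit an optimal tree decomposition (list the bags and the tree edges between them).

Every bag has size at most 3, so the width is 3 − 1 = 2 and tw(G) ≤ 2. For the lower bound, G contains the cycle c–f–g–d–c, so G is not a forest; only forests have treewidth ≤ 1, hence tw(G) ≥ 2. Therefore the treewidth is 2.

Treewidth 2.
Bags: B1 = {c, d, f}  B2 = {d, f, g}  B3 = {d, g, i}  B4 = {g, h, i}  B5 = {h, i, j}  B6 = {a, h, j}  B7 = {a, e, j}  B8 = {a, b, e}
Tree: B1–B2, B2–B3, B3–B4, B4–B5, B5–B6, B6–B7, B7–B8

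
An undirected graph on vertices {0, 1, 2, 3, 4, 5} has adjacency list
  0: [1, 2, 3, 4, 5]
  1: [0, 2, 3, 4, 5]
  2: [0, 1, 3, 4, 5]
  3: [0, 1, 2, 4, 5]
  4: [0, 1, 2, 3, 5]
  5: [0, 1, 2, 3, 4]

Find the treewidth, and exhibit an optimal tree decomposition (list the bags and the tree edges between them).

A single bag containing all 6 vertices is trivially a valid decomposition of width 5. On the other hand G contains the 6-clique {0, 1, 2, 3, 4, 5}. A clique must lie in a single bag of any decomposition, so no decomposition can have width below 5. Hence tw(G) = 5 exactly.

Treewidth 5.
One such decomposition:
Bags: B1 = {0, 1, 2, 3, 4, 5}
Tree: (single bag)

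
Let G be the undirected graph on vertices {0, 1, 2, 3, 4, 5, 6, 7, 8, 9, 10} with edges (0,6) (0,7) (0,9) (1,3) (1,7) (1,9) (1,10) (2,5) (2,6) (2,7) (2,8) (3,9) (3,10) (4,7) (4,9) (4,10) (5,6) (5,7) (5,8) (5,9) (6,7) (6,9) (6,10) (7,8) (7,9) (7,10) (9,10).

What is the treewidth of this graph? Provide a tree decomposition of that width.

Treewidth 3.
Bags: B1 = {1, 7, 9, 10}  B2 = {6, 7, 9, 10}  B3 = {5, 6, 7, 9}  B4 = {2, 5, 6, 7}  B5 = {4, 7, 9, 10}  B6 = {2, 5, 7, 8}  B7 = {1, 3, 9, 10}  B8 = {0, 6, 7, 9}
Tree: B1–B2, B2–B3, B3–B4, B2–B5, B4–B6, B1–B7, B3–B8

The largest bag has 4 vertices, giving width 3; this decomposition certifies tw(G) ≤ 3. For the lower bound, the 4 vertices {1, 3, 9, 10} are pairwise adjacent, and any tree decomposition puts a clique entirely inside one bag — forcing width ≥ 3. The upper and lower bounds meet at 3, so that is the treewidth.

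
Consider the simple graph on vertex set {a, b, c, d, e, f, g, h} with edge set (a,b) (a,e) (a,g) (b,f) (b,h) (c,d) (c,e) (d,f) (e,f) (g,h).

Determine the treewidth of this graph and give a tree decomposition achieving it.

Each bag holds 3 vertices, so the decomposition has width 2, which upper-bounds the treewidth. The edges g–h–b–a–g form a cycle, so G is not a tree and its treewidth is at least 2. Combining the bounds, tw(G) = 2.

Treewidth 2.
One such decomposition:
Bags: B1 = {a, g, h}  B2 = {a, b, h}  B3 = {a, b, e}  B4 = {b, e, f}  B5 = {c, e, f}  B6 = {c, d, f}
Tree: B1–B2, B2–B3, B3–B4, B4–B5, B5–B6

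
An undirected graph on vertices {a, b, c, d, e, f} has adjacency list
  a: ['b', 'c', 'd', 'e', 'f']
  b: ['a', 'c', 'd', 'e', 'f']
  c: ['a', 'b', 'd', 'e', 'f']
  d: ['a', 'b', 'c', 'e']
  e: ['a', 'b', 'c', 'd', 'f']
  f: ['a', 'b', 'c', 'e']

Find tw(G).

4

A width-4 tree decomposition is:
Bags: B1 = {a, b, c, e, f}  B2 = {a, b, c, d, e}
Tree: B1–B2
Each bag holds 5 vertices, so the decomposition has width 4, which upper-bounds the treewidth. Conversely, {a, b, c, d, e} is a clique of size 5, and the vertices of any clique must share a bag in every tree decomposition; so some bag has ≥ 5 vertices and tw(G) ≥ 4. Hence tw(G) = 4 exactly.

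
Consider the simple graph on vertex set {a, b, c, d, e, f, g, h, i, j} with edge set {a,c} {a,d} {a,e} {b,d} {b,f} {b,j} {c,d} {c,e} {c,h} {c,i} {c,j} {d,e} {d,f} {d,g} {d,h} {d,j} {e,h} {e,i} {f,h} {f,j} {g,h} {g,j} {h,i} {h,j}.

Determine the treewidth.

A width-3 tree decomposition is:
Bags: B1 = {b, d, f, j}  B2 = {d, f, h, j}  B3 = {d, g, h, j}  B4 = {c, d, h, j}  B5 = {c, d, e, h}  B6 = {c, e, h, i}  B7 = {a, c, d, e}
Tree: B1–B2, B2–B3, B2–B4, B4–B5, B5–B6, B5–B7
Each bag holds 4 vertices, so the decomposition has width 3, which upper-bounds the treewidth. On the other hand G contains the 4-clique {d, g, h, j}. A clique must lie in a single bag of any decomposition, so no decomposition can have width below 3. Therefore the treewidth is 3.

3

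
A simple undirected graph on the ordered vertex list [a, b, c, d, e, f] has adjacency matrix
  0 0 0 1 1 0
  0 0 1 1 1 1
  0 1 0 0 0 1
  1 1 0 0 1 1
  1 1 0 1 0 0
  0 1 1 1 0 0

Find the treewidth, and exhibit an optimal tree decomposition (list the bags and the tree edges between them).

The largest bag has 3 vertices, giving width 2; this decomposition certifies tw(G) ≤ 2. For the lower bound, the 3 vertices {a, d, e} are pairwise adjacent, and any tree decomposition puts a clique entirely inside one bag — forcing width ≥ 2. The upper and lower bounds meet at 2, so that is the treewidth.

Treewidth 2.
One such decomposition:
Bags: B1 = {b, d, f}  B2 = {b, d, e}  B3 = {a, d, e}  B4 = {b, c, f}
Tree: B1–B2, B2–B3, B1–B4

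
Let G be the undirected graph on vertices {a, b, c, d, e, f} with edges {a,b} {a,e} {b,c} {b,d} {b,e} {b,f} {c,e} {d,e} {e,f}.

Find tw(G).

2

A width-2 tree decomposition is:
Bags: B1 = {b, d, e}  B2 = {b, c, e}  B3 = {b, e, f}  B4 = {a, b, e}
Tree: B1–B2, B1–B3, B1–B4
The largest bag has 3 vertices, giving width 2; this decomposition certifies tw(G) ≤ 2. On the other hand G contains the 3-clique {b, d, e}. A clique must lie in a single bag of any decomposition, so no decomposition can have width below 2. The upper and lower bounds meet at 2, so that is the treewidth.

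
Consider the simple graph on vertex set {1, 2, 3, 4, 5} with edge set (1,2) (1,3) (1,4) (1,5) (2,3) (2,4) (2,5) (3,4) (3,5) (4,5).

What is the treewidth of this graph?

A width-4 tree decomposition is:
Bags: B1 = {1, 2, 3, 4, 5}
Tree: (single bag)
With just one bag of size 5, the width is 5 − 1 = 4, so tw(G) ≤ 4. On the other hand G contains the 5-clique {1, 2, 3, 4, 5}. A clique must lie in a single bag of any decomposition, so no decomposition can have width below 4. Therefore the treewidth is 4.

4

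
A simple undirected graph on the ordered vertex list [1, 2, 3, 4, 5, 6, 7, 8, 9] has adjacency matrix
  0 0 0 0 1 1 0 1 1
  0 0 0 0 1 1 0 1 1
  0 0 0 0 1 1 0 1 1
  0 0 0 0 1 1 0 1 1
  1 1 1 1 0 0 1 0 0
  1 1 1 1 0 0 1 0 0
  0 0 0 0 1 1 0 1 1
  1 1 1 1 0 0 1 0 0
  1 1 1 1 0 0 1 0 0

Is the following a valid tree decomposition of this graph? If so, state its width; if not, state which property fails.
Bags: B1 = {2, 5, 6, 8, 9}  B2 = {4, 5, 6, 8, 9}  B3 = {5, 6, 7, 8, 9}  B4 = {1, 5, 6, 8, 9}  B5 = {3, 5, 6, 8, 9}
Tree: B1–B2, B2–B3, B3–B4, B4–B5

Yes; width 4.

Vertex coverage: the bags together contain {1, 2, 3, 4, 5, 6, 7, 8, 9}, the full vertex set. Edge coverage: each edge of G has both endpoints in at least one bag. Running intersection: for every vertex, the bags containing it form a connected subtree. All three properties hold, so this is a valid tree decomposition of width max|bag| − 1 = 4, and hence tw(G) ≤ 4.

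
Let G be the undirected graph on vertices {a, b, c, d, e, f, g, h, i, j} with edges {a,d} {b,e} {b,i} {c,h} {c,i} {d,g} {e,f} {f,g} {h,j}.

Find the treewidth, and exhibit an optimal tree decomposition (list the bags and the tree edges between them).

Treewidth 1.
One such decomposition:
Bags: B1 = {h, j}  B2 = {c, h}  B3 = {c, i}  B4 = {b, i}  B5 = {b, e}  B6 = {e, f}  B7 = {f, g}  B8 = {d, g}  B9 = {a, d}
Tree: B1–B2, B2–B3, B3–B4, B4–B5, B5–B6, B6–B7, B7–B8, B8–B9

Every bag has size at most 2, so the width is 2 − 1 = 1 and tw(G) ≤ 1. G has an edge, so its treewidth is at least 1. Therefore the treewidth is 1.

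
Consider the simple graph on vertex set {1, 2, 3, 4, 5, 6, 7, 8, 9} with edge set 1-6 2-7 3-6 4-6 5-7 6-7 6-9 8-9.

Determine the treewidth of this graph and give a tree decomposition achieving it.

Treewidth 1.
One such decomposition:
Bags: B1 = {6, 7}  B2 = {2, 7}  B3 = {6, 9}  B4 = {1, 6}  B5 = {5, 7}  B6 = {3, 6}  B7 = {8, 9}  B8 = {4, 6}
Tree: B1–B2, B1–B3, B3–B4, B2–B5, B1–B6, B3–B7, B1–B8

The largest bag has 2 vertices, giving width 1; this decomposition certifies tw(G) ≤ 1. Any graph with an edge has treewidth ≥ 1, and G has the edge 6–7. Hence tw(G) = 1 exactly.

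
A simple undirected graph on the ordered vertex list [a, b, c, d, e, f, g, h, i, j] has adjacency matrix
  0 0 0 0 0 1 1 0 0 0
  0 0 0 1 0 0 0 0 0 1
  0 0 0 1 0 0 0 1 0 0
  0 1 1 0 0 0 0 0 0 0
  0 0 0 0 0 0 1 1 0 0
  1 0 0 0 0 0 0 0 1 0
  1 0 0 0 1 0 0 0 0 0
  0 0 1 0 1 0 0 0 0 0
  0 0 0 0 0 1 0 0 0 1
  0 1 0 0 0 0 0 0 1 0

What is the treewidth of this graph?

2

A width-2 tree decomposition is:
Bags: B1 = {f, i, j}  B2 = {a, f, j}  B3 = {a, g, j}  B4 = {e, g, j}  B5 = {e, h, j}  B6 = {c, h, j}  B7 = {c, d, j}  B8 = {b, d, j}
Tree: B1–B2, B2–B3, B3–B4, B4–B5, B5–B6, B6–B7, B7–B8
Each bag holds 3 vertices, so the decomposition has width 2, which upper-bounds the treewidth. Since j–i–f–a–g–e–h–c–d–b–j is a cycle in G, G is not acyclic. Forests are exactly the graphs of treewidth ≤ 1, so tw(G) ≥ 2. Combining the bounds, tw(G) = 2.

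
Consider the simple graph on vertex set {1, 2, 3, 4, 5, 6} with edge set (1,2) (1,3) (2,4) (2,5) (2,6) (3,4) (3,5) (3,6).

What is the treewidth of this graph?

2

A width-2 tree decomposition is:
Bags: B1 = {2, 3, 5}  B2 = {2, 3, 6}  B3 = {2, 3, 4}  B4 = {1, 2, 3}
Tree: B1–B2, B2–B3, B3–B4
Each bag holds 3 vertices, so the decomposition has width 2, which upper-bounds the treewidth. The edges 5–3–6–2–5 form a cycle, so G is not a tree and its treewidth is at least 2. Hence tw(G) = 2 exactly.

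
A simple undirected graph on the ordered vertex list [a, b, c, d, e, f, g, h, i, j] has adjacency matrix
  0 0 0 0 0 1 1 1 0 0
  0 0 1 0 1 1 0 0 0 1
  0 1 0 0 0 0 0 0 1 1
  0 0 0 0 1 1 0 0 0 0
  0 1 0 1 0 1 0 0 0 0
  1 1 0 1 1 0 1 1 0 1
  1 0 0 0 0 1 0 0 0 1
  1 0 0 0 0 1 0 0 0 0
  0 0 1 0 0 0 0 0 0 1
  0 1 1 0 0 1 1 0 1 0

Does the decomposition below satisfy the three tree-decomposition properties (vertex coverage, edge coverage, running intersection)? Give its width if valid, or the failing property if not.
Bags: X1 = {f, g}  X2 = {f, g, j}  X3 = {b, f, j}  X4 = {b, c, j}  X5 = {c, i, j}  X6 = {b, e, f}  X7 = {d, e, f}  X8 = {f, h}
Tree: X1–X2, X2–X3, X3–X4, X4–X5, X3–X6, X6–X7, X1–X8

A tree decomposition must satisfy three properties: every vertex lies in some bag; for every edge, both endpoints lie together in some bag; and for every vertex, the bags containing it form a connected subtree. Here vertex a appears in no bag, so the decomposition is invalid.

No — vertex a appears in no bag.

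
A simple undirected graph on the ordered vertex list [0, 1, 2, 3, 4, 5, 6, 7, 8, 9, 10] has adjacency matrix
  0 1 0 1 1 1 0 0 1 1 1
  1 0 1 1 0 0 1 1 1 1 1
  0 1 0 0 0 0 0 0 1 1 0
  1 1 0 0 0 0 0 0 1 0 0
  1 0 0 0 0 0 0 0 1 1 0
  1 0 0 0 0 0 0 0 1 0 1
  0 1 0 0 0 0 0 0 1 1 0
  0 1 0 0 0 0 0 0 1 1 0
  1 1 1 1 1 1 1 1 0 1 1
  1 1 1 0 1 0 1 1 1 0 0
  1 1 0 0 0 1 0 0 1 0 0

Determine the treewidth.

3

A width-3 tree decomposition is:
Bags: B1 = {1, 7, 8, 9}  B2 = {0, 1, 8, 9}  B3 = {0, 4, 8, 9}  B4 = {0, 1, 8, 10}  B5 = {0, 1, 3, 8}  B6 = {1, 2, 8, 9}  B7 = {0, 5, 8, 10}  B8 = {1, 6, 8, 9}
Tree: B1–B2, B2–B3, B2–B4, B2–B5, B2–B6, B4–B7, B1–B8
Each bag holds 4 vertices, so the decomposition has width 3, which upper-bounds the treewidth. For the lower bound, the 4 vertices {0, 1, 8, 9} are pairwise adjacent, and any tree decomposition puts a clique entirely inside one bag — forcing width ≥ 3. The upper and lower bounds meet at 3, so that is the treewidth.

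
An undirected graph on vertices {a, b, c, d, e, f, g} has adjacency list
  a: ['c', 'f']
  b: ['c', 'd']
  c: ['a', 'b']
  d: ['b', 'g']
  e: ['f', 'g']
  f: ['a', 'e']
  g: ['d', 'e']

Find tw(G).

2

A width-2 tree decomposition is:
Bags: B1 = {a, c, f}  B2 = {c, e, f}  B3 = {c, e, g}  B4 = {c, d, g}  B5 = {b, c, d}
Tree: B1–B2, B2–B3, B3–B4, B4–B5
The largest bag has 3 vertices, giving width 2; this decomposition certifies tw(G) ≤ 2. Since c–a–f–e–g–d–b–c is a cycle in G, G is not acyclic. Forests are exactly the graphs of treewidth ≤ 1, so tw(G) ≥ 2. Hence tw(G) = 2 exactly.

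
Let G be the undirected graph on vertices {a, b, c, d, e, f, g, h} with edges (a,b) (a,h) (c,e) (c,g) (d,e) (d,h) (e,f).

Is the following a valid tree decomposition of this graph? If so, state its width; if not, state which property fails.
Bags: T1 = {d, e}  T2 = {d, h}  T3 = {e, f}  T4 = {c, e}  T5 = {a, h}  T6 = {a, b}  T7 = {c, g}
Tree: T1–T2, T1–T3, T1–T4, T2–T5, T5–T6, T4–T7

Yes; width 1.

Every vertex of G appears in some bag (union = {a, b, c, d, e, f, g, h}); every edge is covered by a bag; and for each vertex v the set of bags containing v is connected in the bag tree. The decomposition is therefore valid. The largest bag has 2 vertices, so the width is 1.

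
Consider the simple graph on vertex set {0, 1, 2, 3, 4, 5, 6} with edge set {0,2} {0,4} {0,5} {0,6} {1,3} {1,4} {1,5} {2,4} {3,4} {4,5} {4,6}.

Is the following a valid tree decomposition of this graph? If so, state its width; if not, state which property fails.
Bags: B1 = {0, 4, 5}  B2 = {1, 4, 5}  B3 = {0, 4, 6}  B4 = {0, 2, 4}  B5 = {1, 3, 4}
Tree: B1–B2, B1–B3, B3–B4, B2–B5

Yes; width 2.

Checking the three conditions: (i) the bags cover all of {0, 1, 2, 3, 4, 5, 6}; (ii) for each edge, some bag contains both endpoints; (iii) the bags containing any fixed vertex form a subtree. All hold, so the decomposition is valid with width 3 − 1 = 2.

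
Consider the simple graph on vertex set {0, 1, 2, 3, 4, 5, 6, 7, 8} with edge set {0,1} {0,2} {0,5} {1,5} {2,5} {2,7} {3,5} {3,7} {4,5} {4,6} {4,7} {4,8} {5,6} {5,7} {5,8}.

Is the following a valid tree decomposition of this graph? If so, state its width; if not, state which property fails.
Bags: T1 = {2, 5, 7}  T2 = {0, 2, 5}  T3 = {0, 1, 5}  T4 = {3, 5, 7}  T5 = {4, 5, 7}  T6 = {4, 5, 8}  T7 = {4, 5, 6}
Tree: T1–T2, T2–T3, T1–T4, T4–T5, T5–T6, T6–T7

Yes; width 2.

Vertex coverage: the bags together contain {0, 1, 2, 3, 4, 5, 6, 7, 8}, the full vertex set. Edge coverage: each edge of G has both endpoints in at least one bag. Running intersection: for every vertex, the bags containing it form a connected subtree. All three properties hold, so this is a valid tree decomposition of width max|bag| − 1 = 2, and hence tw(G) ≤ 2.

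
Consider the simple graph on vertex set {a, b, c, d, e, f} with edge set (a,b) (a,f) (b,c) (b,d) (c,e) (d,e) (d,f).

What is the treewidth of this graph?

2

A width-2 tree decomposition is:
Bags: B1 = {a, d, f}  B2 = {a, b, d}  B3 = {b, d, e}  B4 = {b, c, e}
Tree: B1–B2, B2–B3, B3–B4
Each bag holds 3 vertices, so the decomposition has width 2, which upper-bounds the treewidth. Since f–a–b–d–f is a cycle in G, G is not acyclic. Forests are exactly the graphs of treewidth ≤ 1, so tw(G) ≥ 2. Combining the bounds, tw(G) = 2.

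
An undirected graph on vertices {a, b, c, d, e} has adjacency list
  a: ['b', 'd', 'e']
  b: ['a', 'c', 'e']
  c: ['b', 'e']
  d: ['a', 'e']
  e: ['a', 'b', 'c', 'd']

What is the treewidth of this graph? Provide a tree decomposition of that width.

Each bag holds 3 vertices, so the decomposition has width 2, which upper-bounds the treewidth. Conversely, {b, c, e} is a clique of size 3, and the vertices of any clique must share a bag in every tree decomposition; so some bag has ≥ 3 vertices and tw(G) ≥ 2. Combining the bounds, tw(G) = 2.

Treewidth 2.
One such decomposition:
Bags: B1 = {a, b, e}  B2 = {b, c, e}  B3 = {a, d, e}
Tree: B1–B2, B1–B3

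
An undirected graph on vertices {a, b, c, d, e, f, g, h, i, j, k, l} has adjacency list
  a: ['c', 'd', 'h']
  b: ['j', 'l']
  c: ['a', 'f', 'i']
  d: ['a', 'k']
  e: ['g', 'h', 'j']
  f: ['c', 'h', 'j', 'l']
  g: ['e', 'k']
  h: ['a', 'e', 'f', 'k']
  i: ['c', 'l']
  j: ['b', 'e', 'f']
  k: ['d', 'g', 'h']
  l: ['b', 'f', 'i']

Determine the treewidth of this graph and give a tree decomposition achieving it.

The largest bag has 4 vertices, giving width 3; this decomposition certifies tw(G) ≤ 3. For the lower bound: the 4 vertex sets {b,i,l}, {j}, {f}, {a,c,e,h} are disjoint, each induces a connected subgraph, and every pair is joined by at least one edge of G. Contracting each set to a single vertex therefore yields K_{4} as a minor, and since treewidth is minor-monotone, tw(G) ≥ tw(K_{4}) = 3. Hence tw(G) = 3 exactly.

Treewidth 3.
Bags: B1 = {b, i, j, l}  B2 = {f, i, j, l}  B3 = {c, f, i, j}  B4 = {c, e, f, j}  B5 = {c, e, f, h}  B6 = {a, c, e, h}  B7 = {a, e, g, h}  B8 = {a, g, h, k}  B9 = {a, d, g, k}
Tree: B1–B2, B2–B3, B3–B4, B4–B5, B5–B6, B6–B7, B7–B8, B8–B9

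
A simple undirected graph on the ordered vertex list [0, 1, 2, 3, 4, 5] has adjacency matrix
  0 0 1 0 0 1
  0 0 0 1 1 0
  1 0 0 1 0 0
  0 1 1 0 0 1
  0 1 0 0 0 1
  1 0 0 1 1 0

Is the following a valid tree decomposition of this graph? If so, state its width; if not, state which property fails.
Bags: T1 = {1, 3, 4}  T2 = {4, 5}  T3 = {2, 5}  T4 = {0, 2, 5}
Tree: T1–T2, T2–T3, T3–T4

No — edge (3,5) lies in no bag.

A tree decomposition must satisfy three properties: every vertex lies in some bag; for every edge, both endpoints lie together in some bag; and for every vertex, the bags containing it form a connected subtree. Here edge (3,5) lies in no bag, so the decomposition is invalid.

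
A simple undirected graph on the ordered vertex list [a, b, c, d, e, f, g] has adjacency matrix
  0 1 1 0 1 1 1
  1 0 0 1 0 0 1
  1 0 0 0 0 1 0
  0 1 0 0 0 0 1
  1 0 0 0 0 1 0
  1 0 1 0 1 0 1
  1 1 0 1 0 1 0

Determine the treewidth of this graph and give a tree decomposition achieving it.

The largest bag has 3 vertices, giving width 2; this decomposition certifies tw(G) ≤ 2. Conversely, {b, d, g} is a clique of size 3, and the vertices of any clique must share a bag in every tree decomposition; so some bag has ≥ 3 vertices and tw(G) ≥ 2. Hence tw(G) = 2 exactly.

Treewidth 2.
One optimal decomposition is:
Bags: B1 = {a, f, g}  B2 = {a, e, f}  B3 = {a, c, f}  B4 = {a, b, g}  B5 = {b, d, g}
Tree: B1–B2, B1–B3, B1–B4, B4–B5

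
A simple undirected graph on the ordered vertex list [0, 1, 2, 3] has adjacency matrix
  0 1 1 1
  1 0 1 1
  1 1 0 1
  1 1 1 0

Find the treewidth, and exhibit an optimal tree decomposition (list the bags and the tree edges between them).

With just one bag of size 4, the width is 4 − 1 = 3, so tw(G) ≤ 3. On the other hand G contains the 4-clique {0, 1, 2, 3}. A clique must lie in a single bag of any decomposition, so no decomposition can have width below 3. The upper and lower bounds meet at 3, so that is the treewidth.

Treewidth 3.
Bags: B1 = {0, 1, 2, 3}
Tree: (single bag)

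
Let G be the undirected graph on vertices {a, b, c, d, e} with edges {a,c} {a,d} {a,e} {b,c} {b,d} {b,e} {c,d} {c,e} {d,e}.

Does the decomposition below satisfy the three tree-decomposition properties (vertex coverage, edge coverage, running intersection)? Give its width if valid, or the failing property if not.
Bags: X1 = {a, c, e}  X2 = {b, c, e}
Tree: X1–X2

A tree decomposition must satisfy three properties: every vertex lies in some bag; for every edge, both endpoints lie together in some bag; and for every vertex, the bags containing it form a connected subtree. Here vertex d appears in no bag, so the decomposition is invalid.

No — vertex d appears in no bag.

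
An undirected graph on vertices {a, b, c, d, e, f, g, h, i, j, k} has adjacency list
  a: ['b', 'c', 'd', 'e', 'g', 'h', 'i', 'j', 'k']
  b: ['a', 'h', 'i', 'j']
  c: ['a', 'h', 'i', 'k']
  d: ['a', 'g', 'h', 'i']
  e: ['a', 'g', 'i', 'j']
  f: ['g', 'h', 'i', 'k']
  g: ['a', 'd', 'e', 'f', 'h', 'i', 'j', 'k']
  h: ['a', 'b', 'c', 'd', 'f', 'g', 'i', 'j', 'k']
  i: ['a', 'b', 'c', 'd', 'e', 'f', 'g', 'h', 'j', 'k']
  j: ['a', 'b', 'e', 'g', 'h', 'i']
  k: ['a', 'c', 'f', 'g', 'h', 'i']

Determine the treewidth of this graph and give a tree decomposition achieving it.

Each bag holds 5 vertices, so the decomposition has width 4, which upper-bounds the treewidth. On the other hand G contains the 5-clique {a, e, g, i, j}. A clique must lie in a single bag of any decomposition, so no decomposition can have width below 4. Therefore the treewidth is 4.

Treewidth 4.
One optimal decomposition is:
Bags: B1 = {a, g, h, i, k}  B2 = {a, c, h, i, k}  B3 = {a, g, h, i, j}  B4 = {a, d, g, h, i}  B5 = {f, g, h, i, k}  B6 = {a, e, g, i, j}  B7 = {a, b, h, i, j}
Tree: B1–B2, B1–B3, B3–B4, B1–B5, B3–B6, B3–B7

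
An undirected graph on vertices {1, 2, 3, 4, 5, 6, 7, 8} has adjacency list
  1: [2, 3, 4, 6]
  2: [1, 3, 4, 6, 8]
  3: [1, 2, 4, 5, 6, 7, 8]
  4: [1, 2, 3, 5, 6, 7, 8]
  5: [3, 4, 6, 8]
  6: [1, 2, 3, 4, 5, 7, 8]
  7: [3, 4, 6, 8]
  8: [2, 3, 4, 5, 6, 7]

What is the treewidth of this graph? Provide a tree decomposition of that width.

The largest bag has 5 vertices, giving width 4; this decomposition certifies tw(G) ≤ 4. For the lower bound, the 5 vertices {2, 3, 4, 6, 8} are pairwise adjacent, and any tree decomposition puts a clique entirely inside one bag — forcing width ≥ 4. Hence tw(G) = 4 exactly.

Treewidth 4.
Bags: B1 = {3, 4, 6, 7, 8}  B2 = {2, 3, 4, 6, 8}  B3 = {3, 4, 5, 6, 8}  B4 = {1, 2, 3, 4, 6}
Tree: B1–B2, B2–B3, B2–B4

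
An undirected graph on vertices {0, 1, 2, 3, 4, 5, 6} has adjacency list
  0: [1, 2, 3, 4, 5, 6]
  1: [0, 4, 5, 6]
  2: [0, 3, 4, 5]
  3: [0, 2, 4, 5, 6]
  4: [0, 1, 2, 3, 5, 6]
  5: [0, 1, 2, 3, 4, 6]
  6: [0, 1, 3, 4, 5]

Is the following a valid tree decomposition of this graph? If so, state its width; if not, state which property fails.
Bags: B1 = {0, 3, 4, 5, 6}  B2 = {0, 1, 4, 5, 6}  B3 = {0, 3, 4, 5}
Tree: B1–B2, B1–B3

No — vertex 2 appears in no bag.

A tree decomposition must satisfy three properties: every vertex lies in some bag; for every edge, both endpoints lie together in some bag; and for every vertex, the bags containing it form a connected subtree. Here vertex 2 appears in no bag, so the decomposition is invalid.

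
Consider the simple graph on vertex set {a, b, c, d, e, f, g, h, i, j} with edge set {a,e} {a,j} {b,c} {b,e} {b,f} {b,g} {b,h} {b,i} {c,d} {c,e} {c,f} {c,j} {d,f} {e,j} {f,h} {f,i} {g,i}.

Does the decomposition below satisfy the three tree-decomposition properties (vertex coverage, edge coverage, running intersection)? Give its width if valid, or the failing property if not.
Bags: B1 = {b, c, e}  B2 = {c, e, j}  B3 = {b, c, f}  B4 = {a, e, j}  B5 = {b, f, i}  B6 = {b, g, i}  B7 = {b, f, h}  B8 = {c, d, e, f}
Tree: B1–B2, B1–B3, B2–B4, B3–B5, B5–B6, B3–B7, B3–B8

A tree decomposition must satisfy three properties: every vertex lies in some bag; for every edge, both endpoints lie together in some bag; and for every vertex, the bags containing it form a connected subtree. Here bags containing vertex e are not connected in the tree, so the decomposition is invalid.

No — bags containing vertex e are not connected in the tree.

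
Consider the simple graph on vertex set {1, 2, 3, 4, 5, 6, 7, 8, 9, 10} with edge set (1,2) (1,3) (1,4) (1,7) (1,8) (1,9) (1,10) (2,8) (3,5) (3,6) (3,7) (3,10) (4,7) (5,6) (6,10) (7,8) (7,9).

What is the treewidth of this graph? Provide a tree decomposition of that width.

Treewidth 2.
One optimal decomposition is:
Bags: B1 = {1, 7, 8}  B2 = {1, 2, 8}  B3 = {1, 3, 7}  B4 = {1, 3, 10}  B5 = {1, 4, 7}  B6 = {3, 6, 10}  B7 = {3, 5, 6}  B8 = {1, 7, 9}
Tree: B1–B2, B1–B3, B3–B4, B1–B5, B4–B6, B6–B7, B5–B8

Every bag has size at most 3, so the width is 3 − 1 = 2 and tw(G) ≤ 2. On the other hand G contains the 3-clique {1, 2, 8}. A clique must lie in a single bag of any decomposition, so no decomposition can have width below 2. The upper and lower bounds meet at 2, so that is the treewidth.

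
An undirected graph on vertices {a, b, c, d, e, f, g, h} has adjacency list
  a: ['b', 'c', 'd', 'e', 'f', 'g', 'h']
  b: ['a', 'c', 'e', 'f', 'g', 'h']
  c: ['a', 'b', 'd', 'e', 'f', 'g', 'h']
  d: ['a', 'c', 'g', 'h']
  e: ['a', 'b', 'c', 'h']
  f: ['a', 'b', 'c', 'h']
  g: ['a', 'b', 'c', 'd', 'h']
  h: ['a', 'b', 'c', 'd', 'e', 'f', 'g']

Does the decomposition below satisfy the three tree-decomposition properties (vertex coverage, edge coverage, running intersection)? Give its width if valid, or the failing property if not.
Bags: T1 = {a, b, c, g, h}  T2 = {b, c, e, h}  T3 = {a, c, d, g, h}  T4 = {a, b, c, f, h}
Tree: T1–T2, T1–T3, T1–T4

No — edge (a,e) lies in no bag.

A tree decomposition must satisfy three properties: every vertex lies in some bag; for every edge, both endpoints lie together in some bag; and for every vertex, the bags containing it form a connected subtree. Here edge (a,e) lies in no bag, so the decomposition is invalid.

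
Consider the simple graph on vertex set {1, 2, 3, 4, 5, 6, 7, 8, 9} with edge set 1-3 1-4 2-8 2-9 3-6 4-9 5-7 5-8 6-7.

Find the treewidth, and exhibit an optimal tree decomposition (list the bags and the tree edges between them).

Treewidth 2.
One such decomposition:
Bags: B1 = {5, 6, 7}  B2 = {5, 6, 8}  B3 = {2, 6, 8}  B4 = {2, 6, 9}  B5 = {4, 6, 9}  B6 = {1, 4, 6}  B7 = {1, 3, 6}
Tree: B1–B2, B2–B3, B3–B4, B4–B5, B5–B6, B6–B7

Every bag has size at most 3, so the width is 3 − 1 = 2 and tw(G) ≤ 2. Since 6–7–5–8–2–9–4–1–3–6 is a cycle in G, G is not acyclic. Forests are exactly the graphs of treewidth ≤ 1, so tw(G) ≥ 2. Hence tw(G) = 2 exactly.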